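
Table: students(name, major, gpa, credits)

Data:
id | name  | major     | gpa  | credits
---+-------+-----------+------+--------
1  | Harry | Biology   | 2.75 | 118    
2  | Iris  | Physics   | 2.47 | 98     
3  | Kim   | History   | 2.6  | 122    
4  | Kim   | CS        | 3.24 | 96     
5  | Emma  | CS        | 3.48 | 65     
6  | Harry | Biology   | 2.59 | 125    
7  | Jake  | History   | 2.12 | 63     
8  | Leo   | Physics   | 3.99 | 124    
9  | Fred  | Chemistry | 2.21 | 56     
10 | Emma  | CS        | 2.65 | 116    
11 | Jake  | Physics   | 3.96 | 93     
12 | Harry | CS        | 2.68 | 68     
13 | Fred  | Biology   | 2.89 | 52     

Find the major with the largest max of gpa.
SELECT major, MAX(gpa) as val
FROM students
GROUP BY major
ORDER BY val DESC
LIMIT 1

Result: Physics with max(gpa) = 3.99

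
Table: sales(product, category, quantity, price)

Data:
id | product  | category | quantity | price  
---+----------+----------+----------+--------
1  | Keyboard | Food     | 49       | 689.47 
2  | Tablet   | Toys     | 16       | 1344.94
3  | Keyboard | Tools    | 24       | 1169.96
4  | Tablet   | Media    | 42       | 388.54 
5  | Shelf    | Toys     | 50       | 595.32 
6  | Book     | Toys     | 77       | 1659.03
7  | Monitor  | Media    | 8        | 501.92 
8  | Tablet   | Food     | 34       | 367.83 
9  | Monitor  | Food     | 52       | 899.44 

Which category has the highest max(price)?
SELECT category, MAX(price) as val
FROM sales
GROUP BY category
ORDER BY val DESC
LIMIT 1

Result: Toys with max(price) = 1659.03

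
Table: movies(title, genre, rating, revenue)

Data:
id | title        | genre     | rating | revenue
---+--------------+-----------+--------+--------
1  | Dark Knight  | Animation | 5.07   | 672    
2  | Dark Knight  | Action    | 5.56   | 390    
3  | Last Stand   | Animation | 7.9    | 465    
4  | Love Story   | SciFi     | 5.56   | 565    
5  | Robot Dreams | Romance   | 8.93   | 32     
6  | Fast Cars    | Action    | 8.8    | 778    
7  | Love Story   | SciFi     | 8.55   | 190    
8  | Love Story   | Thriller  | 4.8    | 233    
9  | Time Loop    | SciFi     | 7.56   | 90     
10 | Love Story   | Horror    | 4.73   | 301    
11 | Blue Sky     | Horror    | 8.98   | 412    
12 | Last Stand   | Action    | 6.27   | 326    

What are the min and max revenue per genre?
SELECT genre, MIN(revenue), MAX(revenue)
FROM movies
GROUP BY genre

Result:
  Action: min=326, max=778
  Animation: min=465, max=672
  Horror: min=301, max=412
  Romance: min=32, max=32
  SciFi: min=90, max=565
  Thriller: min=233, max=233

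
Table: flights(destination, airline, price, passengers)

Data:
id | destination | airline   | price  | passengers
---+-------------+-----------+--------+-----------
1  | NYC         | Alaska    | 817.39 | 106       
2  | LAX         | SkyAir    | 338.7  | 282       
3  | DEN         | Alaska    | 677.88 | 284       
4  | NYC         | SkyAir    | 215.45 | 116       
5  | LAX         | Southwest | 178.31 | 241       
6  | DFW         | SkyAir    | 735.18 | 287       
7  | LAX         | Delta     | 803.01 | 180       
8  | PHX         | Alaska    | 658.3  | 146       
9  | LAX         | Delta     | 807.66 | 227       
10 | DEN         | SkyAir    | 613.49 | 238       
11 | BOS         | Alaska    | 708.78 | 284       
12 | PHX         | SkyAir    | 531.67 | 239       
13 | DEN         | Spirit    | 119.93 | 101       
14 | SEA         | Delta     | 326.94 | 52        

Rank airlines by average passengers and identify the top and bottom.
SELECT airline, AVG(passengers)
FROM flights
GROUP BY airline
ORDER BY AVG(passengers)

All groups:
  Spirit: 101.00
  Delta: 153.00
  Alaska: 205.00
  SkyAir: 232.40
  Southwest: 241.00

Highest: Southwest (241.00)
Lowest: Spirit (101.00)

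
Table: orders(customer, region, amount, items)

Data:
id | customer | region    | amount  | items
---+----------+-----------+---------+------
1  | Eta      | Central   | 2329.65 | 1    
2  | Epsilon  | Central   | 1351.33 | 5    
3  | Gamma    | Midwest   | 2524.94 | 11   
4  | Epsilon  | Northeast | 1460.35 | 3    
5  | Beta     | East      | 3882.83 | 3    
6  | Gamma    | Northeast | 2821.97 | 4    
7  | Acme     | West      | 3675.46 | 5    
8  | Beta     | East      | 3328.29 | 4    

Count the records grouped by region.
SELECT region, COUNT(*) as count
FROM orders
GROUP BY region

Result:
  Central: 2
  East: 2
  Midwest: 1
  Northeast: 2
  West: 1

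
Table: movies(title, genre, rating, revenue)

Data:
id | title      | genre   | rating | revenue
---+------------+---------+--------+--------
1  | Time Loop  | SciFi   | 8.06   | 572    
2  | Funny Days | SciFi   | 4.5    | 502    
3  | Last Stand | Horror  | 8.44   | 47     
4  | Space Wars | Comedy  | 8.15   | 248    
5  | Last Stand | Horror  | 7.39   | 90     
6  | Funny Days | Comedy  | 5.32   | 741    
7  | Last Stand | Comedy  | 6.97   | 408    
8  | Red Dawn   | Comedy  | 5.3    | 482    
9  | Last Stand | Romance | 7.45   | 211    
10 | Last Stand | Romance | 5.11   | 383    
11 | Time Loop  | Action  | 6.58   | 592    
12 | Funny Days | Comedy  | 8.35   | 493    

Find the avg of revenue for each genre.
SELECT genre, AVG(revenue) as result
FROM movies
GROUP BY genre

Result:
  Action: 592.00
  Comedy: 474.40
  Horror: 68.50
  Romance: 297.00
  SciFi: 537.00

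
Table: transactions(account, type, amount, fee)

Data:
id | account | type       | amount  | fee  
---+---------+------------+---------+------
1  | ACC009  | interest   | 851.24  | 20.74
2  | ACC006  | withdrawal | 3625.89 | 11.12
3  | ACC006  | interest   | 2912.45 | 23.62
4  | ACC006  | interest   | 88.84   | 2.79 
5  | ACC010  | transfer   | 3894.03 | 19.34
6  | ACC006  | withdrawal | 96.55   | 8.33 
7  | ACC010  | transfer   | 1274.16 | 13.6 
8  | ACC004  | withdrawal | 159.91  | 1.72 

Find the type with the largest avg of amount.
SELECT type, AVG(amount) as val
FROM transactions
GROUP BY type
ORDER BY val DESC
LIMIT 1

Result: transfer with avg(amount) = 2584.10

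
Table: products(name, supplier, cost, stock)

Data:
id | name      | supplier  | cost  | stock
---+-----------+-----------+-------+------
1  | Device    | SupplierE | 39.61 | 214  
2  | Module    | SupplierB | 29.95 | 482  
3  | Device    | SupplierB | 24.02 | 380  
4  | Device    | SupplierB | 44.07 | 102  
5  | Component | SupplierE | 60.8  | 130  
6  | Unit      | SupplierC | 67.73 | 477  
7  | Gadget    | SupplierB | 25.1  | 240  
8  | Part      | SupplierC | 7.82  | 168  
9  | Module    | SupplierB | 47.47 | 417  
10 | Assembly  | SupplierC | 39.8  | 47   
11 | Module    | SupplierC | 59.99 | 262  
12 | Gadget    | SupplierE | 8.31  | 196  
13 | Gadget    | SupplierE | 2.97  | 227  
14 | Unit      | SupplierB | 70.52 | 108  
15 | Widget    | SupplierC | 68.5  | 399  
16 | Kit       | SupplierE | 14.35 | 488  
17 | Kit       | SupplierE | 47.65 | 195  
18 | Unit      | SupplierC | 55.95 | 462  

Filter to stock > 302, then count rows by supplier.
SELECT supplier, COUNT(*)
FROM products
WHERE stock > 302
GROUP BY supplier

Note: WHERE filters rows before grouping.

Result:
  SupplierB: 3
  SupplierC: 3
  SupplierE: 1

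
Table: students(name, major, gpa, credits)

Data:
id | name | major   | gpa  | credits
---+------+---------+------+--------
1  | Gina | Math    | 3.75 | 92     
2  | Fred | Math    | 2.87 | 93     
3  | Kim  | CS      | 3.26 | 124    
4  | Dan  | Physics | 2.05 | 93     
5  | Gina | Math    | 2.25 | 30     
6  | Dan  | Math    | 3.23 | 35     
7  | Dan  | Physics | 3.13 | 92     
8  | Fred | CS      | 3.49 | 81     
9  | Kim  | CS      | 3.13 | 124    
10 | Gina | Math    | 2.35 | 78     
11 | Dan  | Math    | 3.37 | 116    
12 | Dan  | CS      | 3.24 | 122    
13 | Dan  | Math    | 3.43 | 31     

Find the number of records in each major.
SELECT major, COUNT(*) as count
FROM students
GROUP BY major

Result:
  CS: 4
  Math: 7
  Physics: 2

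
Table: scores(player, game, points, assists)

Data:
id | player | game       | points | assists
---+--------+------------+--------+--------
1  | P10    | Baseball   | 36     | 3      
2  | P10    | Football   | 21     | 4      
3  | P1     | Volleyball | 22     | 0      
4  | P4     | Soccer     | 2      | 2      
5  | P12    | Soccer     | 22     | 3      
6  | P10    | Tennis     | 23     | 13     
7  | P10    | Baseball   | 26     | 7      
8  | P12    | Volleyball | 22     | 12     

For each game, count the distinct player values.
SELECT game, COUNT(DISTINCT player)
FROM scores
GROUP BY game

Result:
  Baseball: 1 distinct
  Football: 1 distinct
  Soccer: 2 distinct
  Tennis: 1 distinct
  Volleyball: 2 distinct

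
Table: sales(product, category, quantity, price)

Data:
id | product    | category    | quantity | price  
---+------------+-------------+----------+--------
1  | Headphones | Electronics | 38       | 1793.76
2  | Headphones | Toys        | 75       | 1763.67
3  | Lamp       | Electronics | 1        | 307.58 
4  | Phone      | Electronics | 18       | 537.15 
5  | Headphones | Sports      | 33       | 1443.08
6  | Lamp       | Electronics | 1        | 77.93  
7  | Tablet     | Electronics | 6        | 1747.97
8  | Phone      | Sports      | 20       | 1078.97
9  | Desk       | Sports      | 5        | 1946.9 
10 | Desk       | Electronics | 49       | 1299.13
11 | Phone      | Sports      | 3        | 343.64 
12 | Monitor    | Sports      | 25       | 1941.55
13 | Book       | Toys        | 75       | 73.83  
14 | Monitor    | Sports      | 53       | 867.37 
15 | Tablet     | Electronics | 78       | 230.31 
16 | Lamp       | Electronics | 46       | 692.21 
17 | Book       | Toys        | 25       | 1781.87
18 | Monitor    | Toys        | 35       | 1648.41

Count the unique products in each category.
SELECT category, COUNT(DISTINCT product)
FROM sales
GROUP BY category

Result:
  Electronics: 5 distinct
  Sports: 4 distinct
  Toys: 3 distinct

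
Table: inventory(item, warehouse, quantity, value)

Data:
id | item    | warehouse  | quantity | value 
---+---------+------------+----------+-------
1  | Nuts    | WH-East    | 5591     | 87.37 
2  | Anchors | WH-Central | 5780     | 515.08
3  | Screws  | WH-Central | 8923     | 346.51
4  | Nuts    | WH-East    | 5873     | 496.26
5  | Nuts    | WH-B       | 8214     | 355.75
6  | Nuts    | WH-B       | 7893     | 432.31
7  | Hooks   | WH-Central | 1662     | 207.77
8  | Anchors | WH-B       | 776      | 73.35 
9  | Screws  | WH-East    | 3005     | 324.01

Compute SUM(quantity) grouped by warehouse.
SELECT warehouse, SUM(quantity) as result
FROM inventory
GROUP BY warehouse

Result:
  WH-B: 16883
  WH-Central: 16365
  WH-East: 14469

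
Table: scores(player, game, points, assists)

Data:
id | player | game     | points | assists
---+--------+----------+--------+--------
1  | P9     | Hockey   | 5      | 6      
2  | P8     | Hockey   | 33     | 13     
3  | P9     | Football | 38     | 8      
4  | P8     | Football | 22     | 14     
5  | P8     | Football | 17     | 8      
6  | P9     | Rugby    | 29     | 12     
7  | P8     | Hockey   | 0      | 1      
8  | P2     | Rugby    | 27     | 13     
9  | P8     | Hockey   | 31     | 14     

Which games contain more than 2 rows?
SELECT game, COUNT(*) as cnt
FROM scores
GROUP BY game
HAVING COUNT(*) > 2

Result:
  Football: 3
  Hockey: 4

Note: HAVING filters groups after aggregation, WHERE filters rows before.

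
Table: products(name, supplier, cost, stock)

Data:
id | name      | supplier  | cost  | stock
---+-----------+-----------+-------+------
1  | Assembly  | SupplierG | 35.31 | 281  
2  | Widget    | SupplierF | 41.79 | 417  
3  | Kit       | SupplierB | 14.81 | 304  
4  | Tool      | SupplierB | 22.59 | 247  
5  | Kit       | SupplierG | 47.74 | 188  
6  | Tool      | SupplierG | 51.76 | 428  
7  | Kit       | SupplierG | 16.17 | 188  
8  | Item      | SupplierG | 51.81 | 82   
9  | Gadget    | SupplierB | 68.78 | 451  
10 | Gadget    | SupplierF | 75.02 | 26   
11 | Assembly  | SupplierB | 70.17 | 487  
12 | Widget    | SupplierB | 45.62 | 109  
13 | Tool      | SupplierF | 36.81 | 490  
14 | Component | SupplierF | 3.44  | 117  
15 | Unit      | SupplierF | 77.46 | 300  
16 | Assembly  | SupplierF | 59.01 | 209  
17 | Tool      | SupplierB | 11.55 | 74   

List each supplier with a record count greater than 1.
SELECT supplier, COUNT(*) as cnt
FROM products
GROUP BY supplier
HAVING COUNT(*) > 1

Result:
  SupplierB: 6
  SupplierF: 6
  SupplierG: 5

Note: HAVING filters groups after aggregation, WHERE filters rows before.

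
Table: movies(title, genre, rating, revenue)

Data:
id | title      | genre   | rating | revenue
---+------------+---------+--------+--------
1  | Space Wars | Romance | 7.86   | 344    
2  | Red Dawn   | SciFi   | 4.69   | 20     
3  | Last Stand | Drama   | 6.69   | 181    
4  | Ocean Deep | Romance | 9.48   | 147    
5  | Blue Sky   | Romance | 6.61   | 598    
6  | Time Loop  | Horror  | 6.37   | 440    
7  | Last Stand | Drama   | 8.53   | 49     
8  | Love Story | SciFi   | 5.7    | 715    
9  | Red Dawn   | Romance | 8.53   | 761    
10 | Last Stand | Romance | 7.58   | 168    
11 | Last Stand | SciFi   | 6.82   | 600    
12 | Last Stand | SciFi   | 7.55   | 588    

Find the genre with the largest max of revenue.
SELECT genre, MAX(revenue) as val
FROM movies
GROUP BY genre
ORDER BY val DESC
LIMIT 1

Result: Romance with max(revenue) = 761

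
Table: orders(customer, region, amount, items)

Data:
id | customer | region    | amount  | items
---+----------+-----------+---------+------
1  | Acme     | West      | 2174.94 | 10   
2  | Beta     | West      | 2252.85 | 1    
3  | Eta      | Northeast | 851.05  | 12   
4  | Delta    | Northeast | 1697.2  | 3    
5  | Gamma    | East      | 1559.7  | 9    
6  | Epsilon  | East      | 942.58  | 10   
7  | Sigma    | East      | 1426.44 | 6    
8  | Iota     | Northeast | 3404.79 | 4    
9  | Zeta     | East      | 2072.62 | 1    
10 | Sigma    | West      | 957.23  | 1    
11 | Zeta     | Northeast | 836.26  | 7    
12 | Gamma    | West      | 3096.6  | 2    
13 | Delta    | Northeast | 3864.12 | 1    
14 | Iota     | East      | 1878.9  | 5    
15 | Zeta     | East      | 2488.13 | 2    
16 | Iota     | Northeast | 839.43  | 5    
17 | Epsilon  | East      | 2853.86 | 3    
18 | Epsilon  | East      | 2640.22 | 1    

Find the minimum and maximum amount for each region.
SELECT region, MIN(amount), MAX(amount)
FROM orders
GROUP BY region

Result:
  East: min=942.58, max=2853.86
  Northeast: min=836.26, max=3864.12
  West: min=957.23, max=3096.60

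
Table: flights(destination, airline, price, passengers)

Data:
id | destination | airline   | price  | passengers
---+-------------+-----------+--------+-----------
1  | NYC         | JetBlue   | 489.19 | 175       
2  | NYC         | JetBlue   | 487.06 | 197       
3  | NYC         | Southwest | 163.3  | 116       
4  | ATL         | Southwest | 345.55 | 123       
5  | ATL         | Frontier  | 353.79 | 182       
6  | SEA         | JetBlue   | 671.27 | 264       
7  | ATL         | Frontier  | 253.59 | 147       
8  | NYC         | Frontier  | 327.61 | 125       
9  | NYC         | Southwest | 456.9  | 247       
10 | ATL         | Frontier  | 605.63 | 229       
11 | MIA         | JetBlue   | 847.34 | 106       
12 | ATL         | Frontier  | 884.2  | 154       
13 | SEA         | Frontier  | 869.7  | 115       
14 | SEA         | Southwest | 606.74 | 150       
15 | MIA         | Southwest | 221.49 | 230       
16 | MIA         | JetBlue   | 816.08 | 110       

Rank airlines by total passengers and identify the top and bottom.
SELECT airline, SUM(passengers)
FROM flights
GROUP BY airline
ORDER BY SUM(passengers)

All groups:
  JetBlue: 852
  Southwest: 866
  Frontier: 952

Highest: Frontier (952)
Lowest: JetBlue (852)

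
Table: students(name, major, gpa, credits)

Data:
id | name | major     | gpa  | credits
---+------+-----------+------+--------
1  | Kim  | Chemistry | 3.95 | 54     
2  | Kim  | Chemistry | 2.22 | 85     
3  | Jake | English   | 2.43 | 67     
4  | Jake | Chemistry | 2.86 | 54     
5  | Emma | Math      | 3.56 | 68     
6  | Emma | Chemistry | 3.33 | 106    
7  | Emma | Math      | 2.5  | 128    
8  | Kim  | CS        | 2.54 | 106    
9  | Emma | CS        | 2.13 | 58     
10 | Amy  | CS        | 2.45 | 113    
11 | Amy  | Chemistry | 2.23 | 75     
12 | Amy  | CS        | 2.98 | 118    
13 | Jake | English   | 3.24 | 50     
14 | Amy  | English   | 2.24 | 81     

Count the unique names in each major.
SELECT major, COUNT(DISTINCT name)
FROM students
GROUP BY major

Result:
  CS: 3 distinct
  Chemistry: 4 distinct
  English: 2 distinct
  Math: 1 distinct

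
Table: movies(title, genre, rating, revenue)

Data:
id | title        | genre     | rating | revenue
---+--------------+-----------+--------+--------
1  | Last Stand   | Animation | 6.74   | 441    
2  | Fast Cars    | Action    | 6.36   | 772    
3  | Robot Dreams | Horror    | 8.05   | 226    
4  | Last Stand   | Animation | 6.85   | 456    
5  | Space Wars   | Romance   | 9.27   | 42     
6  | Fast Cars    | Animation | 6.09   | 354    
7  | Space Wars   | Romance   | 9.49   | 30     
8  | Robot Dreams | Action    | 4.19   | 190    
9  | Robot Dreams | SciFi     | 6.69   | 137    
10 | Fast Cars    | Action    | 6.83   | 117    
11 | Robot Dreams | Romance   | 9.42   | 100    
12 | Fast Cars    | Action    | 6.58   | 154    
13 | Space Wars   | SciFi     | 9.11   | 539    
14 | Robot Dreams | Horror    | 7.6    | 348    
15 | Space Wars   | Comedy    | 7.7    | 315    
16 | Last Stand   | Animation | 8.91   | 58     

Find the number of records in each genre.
SELECT genre, COUNT(*) as count
FROM movies
GROUP BY genre

Result:
  Action: 4
  Animation: 4
  Comedy: 1
  Horror: 2
  Romance: 3
  SciFi: 2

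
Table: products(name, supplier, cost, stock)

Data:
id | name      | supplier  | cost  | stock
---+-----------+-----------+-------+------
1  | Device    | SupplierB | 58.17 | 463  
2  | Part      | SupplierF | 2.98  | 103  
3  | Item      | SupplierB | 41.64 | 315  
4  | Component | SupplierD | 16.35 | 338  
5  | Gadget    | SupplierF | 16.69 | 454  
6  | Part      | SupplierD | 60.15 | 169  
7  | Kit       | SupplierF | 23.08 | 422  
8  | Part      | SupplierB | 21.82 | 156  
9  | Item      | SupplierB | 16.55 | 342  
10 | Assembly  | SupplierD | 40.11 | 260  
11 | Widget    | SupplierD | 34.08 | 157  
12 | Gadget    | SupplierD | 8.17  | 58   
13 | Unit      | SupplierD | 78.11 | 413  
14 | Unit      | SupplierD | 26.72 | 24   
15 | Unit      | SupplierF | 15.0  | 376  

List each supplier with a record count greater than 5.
SELECT supplier, COUNT(*) as cnt
FROM products
GROUP BY supplier
HAVING COUNT(*) > 5

Result:
  SupplierD: 7

Note: HAVING filters groups after aggregation, WHERE filters rows before.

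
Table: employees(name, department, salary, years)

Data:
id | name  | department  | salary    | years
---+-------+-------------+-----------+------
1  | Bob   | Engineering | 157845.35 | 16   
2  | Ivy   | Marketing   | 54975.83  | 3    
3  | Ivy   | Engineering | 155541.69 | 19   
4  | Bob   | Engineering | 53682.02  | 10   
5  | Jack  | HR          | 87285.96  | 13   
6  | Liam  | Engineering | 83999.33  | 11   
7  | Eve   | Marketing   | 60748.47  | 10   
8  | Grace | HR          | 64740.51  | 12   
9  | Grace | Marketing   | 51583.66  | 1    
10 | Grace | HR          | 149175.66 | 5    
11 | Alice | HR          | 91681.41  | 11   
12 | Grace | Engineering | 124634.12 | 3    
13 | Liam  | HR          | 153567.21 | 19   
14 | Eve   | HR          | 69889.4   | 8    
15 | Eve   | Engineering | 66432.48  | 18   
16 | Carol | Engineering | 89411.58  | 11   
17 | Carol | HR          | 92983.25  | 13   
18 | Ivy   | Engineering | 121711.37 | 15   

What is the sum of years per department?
SELECT department, SUM(years) as result
FROM employees
GROUP BY department

Result:
  Engineering: 103
  HR: 81
  Marketing: 14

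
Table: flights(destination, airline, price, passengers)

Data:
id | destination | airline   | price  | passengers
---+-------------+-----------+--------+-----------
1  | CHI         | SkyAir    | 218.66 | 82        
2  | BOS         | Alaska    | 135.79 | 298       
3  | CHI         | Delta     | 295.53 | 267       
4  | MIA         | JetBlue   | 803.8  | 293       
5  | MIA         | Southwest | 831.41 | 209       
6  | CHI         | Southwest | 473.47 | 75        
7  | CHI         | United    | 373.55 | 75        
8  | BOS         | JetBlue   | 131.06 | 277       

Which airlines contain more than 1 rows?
SELECT airline, COUNT(*) as cnt
FROM flights
GROUP BY airline
HAVING COUNT(*) > 1

Result:
  JetBlue: 2
  Southwest: 2

Note: HAVING filters groups after aggregation, WHERE filters rows before.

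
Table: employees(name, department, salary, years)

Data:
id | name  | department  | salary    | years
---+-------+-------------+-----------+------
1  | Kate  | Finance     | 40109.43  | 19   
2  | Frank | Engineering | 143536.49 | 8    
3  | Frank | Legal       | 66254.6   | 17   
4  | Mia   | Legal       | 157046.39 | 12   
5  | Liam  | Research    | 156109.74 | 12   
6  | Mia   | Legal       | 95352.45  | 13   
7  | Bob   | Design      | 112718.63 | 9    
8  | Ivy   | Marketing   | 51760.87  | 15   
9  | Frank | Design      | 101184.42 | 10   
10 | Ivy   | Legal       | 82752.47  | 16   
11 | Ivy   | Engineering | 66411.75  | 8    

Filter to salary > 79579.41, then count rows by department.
SELECT department, COUNT(*)
FROM employees
WHERE salary > 79579.41
GROUP BY department

Note: WHERE filters rows before grouping.

Result:
  Design: 2
  Engineering: 1
  Legal: 3
  Research: 1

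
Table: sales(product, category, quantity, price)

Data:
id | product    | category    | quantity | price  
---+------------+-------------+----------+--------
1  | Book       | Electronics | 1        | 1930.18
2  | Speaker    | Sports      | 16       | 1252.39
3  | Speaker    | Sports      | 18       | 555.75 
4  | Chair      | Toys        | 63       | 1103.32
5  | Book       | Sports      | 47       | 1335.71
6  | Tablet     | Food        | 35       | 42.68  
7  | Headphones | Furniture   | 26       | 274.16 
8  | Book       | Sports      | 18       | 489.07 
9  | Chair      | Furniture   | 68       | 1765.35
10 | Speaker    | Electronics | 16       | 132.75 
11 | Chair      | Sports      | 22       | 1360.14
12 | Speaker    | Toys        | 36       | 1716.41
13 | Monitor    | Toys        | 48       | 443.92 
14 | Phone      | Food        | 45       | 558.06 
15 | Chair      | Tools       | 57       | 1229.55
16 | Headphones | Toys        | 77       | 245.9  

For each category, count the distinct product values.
SELECT category, COUNT(DISTINCT product)
FROM sales
GROUP BY category

Result:
  Electronics: 2 distinct
  Food: 2 distinct
  Furniture: 2 distinct
  Sports: 3 distinct
  Tools: 1 distinct
  Toys: 4 distinct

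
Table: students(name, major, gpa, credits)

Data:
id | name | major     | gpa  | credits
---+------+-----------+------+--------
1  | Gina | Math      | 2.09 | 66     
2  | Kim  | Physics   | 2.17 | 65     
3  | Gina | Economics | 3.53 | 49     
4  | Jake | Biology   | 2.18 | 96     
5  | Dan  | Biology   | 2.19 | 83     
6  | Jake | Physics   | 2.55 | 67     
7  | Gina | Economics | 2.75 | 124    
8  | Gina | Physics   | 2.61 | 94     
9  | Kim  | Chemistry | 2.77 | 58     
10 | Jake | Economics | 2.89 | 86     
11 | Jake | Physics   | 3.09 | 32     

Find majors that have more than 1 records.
SELECT major, COUNT(*) as cnt
FROM students
GROUP BY major
HAVING COUNT(*) > 1

Result:
  Biology: 2
  Economics: 3
  Physics: 4

Note: HAVING filters groups after aggregation, WHERE filters rows before.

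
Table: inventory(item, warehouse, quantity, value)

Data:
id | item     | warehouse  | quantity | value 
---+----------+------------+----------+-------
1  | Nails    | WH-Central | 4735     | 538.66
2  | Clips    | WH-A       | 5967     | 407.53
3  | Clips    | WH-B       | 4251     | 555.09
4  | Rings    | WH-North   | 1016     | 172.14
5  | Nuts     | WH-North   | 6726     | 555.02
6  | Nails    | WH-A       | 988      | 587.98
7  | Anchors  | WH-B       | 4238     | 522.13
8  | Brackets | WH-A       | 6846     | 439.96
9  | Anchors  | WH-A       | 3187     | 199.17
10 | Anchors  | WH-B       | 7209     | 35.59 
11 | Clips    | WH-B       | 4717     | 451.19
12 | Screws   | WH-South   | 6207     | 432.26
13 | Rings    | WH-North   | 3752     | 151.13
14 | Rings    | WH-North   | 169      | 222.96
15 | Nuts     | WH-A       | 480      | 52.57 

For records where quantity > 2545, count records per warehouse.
SELECT warehouse, COUNT(*)
FROM inventory
WHERE quantity > 2545
GROUP BY warehouse

Note: WHERE filters rows before grouping.

Result:
  WH-A: 3
  WH-B: 4
  WH-Central: 1
  WH-North: 2
  WH-South: 1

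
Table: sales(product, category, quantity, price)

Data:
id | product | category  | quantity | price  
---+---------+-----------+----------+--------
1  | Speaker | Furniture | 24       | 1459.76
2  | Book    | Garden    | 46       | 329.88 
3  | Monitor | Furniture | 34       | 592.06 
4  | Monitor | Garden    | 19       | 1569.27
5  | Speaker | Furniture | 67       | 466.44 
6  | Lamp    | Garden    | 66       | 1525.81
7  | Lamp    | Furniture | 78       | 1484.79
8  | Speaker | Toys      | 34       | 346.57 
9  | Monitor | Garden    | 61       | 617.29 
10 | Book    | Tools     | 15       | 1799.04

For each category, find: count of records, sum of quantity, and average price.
SELECT category,
       COUNT(*) as cnt,
       SUM(quantity) as total_quantity,
       AVG(price) as avg_price
FROM sales
GROUP BY category

Result:
  Furniture: 4 records, 203 total quantity, 1000.76 avg price
  Garden: 4 records, 192 total quantity, 1010.56 avg price
  Tools: 1 records, 15 total quantity, 1799.04 avg price
  Toys: 1 records, 34 total quantity, 346.57 avg price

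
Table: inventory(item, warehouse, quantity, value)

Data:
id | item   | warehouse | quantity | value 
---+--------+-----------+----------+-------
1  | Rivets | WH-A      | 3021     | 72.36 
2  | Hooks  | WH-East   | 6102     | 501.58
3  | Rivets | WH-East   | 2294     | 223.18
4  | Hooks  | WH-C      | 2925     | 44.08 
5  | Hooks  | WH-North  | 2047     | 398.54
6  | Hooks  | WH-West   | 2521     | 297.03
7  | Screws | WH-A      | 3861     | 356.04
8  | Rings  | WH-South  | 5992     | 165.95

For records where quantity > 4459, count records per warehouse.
SELECT warehouse, COUNT(*)
FROM inventory
WHERE quantity > 4459
GROUP BY warehouse

Note: WHERE filters rows before grouping.

Result:
  WH-East: 1
  WH-South: 1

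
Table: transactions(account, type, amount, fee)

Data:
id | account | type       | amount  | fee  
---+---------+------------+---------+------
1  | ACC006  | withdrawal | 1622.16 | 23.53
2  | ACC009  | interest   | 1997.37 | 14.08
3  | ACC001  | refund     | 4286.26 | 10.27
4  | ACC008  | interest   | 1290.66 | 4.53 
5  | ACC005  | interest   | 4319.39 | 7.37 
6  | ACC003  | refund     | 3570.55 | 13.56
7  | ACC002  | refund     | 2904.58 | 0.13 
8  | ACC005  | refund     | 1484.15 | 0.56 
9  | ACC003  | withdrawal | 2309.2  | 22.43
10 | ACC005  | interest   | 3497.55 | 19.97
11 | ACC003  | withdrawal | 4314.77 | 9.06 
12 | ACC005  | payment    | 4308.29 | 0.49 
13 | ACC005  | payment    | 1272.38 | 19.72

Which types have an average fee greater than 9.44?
SELECT type, AVG(fee)
FROM transactions
GROUP BY type
HAVING AVG(fee) > 9.44

Result:
  interest: avg=11.49
  payment: avg=10.11
  withdrawal: avg=18.34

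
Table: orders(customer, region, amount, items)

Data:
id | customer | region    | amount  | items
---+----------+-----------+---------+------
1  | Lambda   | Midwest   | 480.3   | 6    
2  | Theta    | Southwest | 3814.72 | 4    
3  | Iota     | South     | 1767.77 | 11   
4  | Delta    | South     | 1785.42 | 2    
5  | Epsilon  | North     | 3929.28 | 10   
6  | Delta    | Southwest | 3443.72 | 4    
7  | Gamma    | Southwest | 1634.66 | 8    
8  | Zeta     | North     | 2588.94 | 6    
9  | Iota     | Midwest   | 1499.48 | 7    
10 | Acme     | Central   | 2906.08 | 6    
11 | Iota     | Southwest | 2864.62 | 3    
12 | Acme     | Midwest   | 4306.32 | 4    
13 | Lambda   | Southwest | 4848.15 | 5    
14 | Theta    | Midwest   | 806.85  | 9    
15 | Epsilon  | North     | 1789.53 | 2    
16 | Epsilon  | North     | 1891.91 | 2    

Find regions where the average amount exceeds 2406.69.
SELECT region, AVG(amount)
FROM orders
GROUP BY region
HAVING AVG(amount) > 2406.69

Result:
  Central: avg=2906.08
  North: avg=2549.92
  Southwest: avg=3321.17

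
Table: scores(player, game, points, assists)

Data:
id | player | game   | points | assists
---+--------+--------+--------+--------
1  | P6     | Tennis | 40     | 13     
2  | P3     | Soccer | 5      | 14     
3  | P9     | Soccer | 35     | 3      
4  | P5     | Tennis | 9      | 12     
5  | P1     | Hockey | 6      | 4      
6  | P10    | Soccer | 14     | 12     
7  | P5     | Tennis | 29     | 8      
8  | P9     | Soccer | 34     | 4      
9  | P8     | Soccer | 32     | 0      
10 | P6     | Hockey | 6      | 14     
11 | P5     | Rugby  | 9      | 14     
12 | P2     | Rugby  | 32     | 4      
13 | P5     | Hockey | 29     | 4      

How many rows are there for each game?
SELECT game, COUNT(*) as count
FROM scores
GROUP BY game

Result:
  Hockey: 3
  Rugby: 2
  Soccer: 5
  Tennis: 3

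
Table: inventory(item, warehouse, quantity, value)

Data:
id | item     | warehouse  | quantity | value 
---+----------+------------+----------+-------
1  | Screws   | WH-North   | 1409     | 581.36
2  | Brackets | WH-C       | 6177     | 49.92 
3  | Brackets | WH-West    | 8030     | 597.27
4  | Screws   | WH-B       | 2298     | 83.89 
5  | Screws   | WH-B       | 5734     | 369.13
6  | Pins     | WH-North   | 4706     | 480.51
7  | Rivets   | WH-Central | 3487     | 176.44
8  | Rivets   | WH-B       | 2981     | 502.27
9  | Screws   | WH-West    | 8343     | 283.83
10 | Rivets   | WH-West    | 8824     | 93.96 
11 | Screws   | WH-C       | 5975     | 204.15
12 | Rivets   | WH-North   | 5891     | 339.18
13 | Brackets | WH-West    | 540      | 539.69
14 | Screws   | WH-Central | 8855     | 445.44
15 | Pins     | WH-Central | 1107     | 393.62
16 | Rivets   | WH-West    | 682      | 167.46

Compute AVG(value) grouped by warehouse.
SELECT warehouse, AVG(value) as result
FROM inventory
GROUP BY warehouse

Result:
  WH-B: 318.43
  WH-C: 127.04
  WH-Central: 338.50
  WH-North: 467.02
  WH-West: 336.44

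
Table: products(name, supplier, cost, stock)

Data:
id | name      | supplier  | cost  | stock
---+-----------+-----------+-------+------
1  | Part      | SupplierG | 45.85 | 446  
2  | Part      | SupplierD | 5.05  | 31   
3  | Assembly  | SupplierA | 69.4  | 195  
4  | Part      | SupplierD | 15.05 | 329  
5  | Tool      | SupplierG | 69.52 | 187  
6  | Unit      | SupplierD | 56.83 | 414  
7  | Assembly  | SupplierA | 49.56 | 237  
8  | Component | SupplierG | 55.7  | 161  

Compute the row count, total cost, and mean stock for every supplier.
SELECT supplier,
       COUNT(*) as cnt,
       SUM(cost) as total_cost,
       AVG(stock) as avg_stock
FROM products
GROUP BY supplier

Result:
  SupplierA: 2 records, 118.96 total cost, 216.00 avg stock
  SupplierD: 3 records, 76.93 total cost, 258.00 avg stock
  SupplierG: 3 records, 171.07 total cost, 264.67 avg stock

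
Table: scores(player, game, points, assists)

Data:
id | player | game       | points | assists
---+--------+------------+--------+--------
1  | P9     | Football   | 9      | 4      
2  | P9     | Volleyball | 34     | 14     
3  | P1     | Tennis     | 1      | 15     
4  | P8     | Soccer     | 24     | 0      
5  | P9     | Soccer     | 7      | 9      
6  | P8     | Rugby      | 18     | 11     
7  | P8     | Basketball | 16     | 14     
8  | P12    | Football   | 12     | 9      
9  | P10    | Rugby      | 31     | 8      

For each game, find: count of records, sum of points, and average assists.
SELECT game,
       COUNT(*) as cnt,
       SUM(points) as total_points,
       AVG(assists) as avg_assists
FROM scores
GROUP BY game

Result:
  Basketball: 1 records, 16 total points, 14.00 avg assists
  Football: 2 records, 21 total points, 6.50 avg assists
  Rugby: 2 records, 49 total points, 9.50 avg assists
  Soccer: 2 records, 31 total points, 4.50 avg assists
  Tennis: 1 records, 1 total points, 15.00 avg assists
  Volleyball: 1 records, 34 total points, 14.00 avg assists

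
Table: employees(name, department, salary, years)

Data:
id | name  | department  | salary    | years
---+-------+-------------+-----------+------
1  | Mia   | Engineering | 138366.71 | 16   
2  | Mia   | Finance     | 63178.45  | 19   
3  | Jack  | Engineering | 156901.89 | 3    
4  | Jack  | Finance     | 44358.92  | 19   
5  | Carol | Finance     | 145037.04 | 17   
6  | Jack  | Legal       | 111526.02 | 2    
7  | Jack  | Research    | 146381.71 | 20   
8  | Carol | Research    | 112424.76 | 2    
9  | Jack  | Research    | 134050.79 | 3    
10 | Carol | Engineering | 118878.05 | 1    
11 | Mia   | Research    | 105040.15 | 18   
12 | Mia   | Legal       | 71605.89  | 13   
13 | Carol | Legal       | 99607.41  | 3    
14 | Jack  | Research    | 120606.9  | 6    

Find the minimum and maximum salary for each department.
SELECT department, MIN(salary), MAX(salary)
FROM employees
GROUP BY department

Result:
  Engineering: min=118878.05, max=156901.89
  Finance: min=44358.92, max=145037.04
  Legal: min=71605.89, max=111526.02
  Research: min=105040.15, max=146381.71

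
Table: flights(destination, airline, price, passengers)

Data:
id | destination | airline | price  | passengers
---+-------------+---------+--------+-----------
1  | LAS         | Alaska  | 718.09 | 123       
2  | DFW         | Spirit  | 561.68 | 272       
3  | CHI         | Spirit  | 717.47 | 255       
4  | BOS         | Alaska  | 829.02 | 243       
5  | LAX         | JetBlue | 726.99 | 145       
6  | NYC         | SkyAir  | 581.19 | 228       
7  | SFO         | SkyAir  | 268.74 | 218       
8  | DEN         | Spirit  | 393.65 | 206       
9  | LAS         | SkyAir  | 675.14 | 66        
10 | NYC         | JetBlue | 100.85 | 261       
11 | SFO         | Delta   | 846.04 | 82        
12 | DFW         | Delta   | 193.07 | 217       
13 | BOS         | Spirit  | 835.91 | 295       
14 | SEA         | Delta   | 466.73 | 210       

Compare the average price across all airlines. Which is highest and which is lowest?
SELECT airline, AVG(price)
FROM flights
GROUP BY airline
ORDER BY AVG(price)

All groups:
  JetBlue: 413.92
  Delta: 501.95
  SkyAir: 508.36
  Spirit: 627.18
  Alaska: 773.56

Highest: Alaska (773.56)
Lowest: JetBlue (413.92)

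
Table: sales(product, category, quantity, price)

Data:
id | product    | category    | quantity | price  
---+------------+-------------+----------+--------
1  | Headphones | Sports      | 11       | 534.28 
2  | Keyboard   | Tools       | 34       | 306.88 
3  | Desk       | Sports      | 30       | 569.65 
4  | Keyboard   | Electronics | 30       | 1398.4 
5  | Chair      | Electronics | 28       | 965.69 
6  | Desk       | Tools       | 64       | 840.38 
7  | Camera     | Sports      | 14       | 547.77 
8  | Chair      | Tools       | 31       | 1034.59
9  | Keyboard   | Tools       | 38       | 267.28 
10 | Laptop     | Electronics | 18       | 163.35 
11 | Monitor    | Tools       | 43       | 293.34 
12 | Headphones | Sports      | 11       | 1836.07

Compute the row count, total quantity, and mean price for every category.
SELECT category,
       COUNT(*) as cnt,
       SUM(quantity) as total_quantity,
       AVG(price) as avg_price
FROM sales
GROUP BY category

Result:
  Electronics: 3 records, 76 total quantity, 842.48 avg price
  Sports: 4 records, 66 total quantity, 871.94 avg price
  Tools: 5 records, 210 total quantity, 548.49 avg price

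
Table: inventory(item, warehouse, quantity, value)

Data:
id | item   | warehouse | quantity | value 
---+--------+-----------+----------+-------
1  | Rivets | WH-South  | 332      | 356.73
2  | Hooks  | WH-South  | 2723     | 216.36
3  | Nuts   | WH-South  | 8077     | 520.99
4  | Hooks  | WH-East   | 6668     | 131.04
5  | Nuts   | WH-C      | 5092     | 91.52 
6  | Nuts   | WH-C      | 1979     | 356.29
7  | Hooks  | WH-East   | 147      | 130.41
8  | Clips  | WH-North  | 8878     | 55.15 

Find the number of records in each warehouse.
SELECT warehouse, COUNT(*) as count
FROM inventory
GROUP BY warehouse

Result:
  WH-C: 2
  WH-East: 2
  WH-North: 1
  WH-South: 3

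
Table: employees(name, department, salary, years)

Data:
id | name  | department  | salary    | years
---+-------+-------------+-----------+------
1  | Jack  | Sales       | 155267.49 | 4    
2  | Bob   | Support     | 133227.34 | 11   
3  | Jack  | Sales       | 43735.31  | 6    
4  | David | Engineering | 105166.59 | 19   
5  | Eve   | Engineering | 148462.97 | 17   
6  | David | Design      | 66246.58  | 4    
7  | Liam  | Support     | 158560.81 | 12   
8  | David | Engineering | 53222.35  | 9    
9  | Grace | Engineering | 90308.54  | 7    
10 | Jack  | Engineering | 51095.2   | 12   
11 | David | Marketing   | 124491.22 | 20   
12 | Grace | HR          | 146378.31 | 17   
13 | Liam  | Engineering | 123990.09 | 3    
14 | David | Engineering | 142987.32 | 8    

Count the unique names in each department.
SELECT department, COUNT(DISTINCT name)
FROM employees
GROUP BY department

Result:
  Design: 1 distinct
  Engineering: 5 distinct
  HR: 1 distinct
  Marketing: 1 distinct
  Sales: 1 distinct
  Support: 2 distinct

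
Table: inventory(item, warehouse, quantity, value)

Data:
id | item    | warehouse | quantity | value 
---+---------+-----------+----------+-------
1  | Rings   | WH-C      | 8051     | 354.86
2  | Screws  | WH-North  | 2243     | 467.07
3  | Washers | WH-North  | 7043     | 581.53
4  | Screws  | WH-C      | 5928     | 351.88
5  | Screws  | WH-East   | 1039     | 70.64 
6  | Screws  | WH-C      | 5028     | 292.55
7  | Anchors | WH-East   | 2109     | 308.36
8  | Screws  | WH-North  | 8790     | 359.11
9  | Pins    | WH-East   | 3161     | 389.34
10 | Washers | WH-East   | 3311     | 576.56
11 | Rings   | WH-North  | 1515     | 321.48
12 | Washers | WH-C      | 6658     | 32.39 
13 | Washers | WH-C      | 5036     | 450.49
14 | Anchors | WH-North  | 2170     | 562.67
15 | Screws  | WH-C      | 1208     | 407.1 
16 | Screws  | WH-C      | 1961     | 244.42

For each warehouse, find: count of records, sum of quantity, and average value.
SELECT warehouse,
       COUNT(*) as cnt,
       SUM(quantity) as total_quantity,
       AVG(value) as avg_value
FROM inventory
GROUP BY warehouse

Result:
  WH-C: 7 records, 33870 total quantity, 304.81 avg value
  WH-East: 4 records, 9620 total quantity, 336.23 avg value
  WH-North: 5 records, 21761 total quantity, 458.37 avg value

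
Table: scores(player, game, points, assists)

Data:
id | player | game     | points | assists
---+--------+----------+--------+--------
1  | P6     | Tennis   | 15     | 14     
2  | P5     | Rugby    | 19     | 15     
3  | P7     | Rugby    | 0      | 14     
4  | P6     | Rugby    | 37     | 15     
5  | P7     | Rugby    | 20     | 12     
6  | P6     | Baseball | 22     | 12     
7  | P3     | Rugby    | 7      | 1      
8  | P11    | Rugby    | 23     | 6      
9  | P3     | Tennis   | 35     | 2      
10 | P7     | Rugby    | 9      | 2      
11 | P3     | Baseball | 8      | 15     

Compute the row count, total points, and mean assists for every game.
SELECT game,
       COUNT(*) as cnt,
       SUM(points) as total_points,
       AVG(assists) as avg_assists
FROM scores
GROUP BY game

Result:
  Baseball: 2 records, 30 total points, 13.50 avg assists
  Rugby: 7 records, 115 total points, 9.29 avg assists
  Tennis: 2 records, 50 total points, 8.00 avg assists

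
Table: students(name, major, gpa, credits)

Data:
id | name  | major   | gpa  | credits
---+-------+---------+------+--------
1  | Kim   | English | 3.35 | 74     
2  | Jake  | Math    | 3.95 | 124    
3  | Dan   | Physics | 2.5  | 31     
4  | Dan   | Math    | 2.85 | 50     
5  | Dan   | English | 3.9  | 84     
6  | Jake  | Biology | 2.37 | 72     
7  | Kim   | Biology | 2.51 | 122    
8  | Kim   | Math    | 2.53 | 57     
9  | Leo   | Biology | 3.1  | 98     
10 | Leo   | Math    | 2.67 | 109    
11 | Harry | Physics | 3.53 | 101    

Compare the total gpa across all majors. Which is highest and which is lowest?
SELECT major, SUM(gpa)
FROM students
GROUP BY major
ORDER BY SUM(gpa)

All groups:
  Physics: 6.03
  English: 7.25
  Biology: 7.98
  Math: 12.00

Highest: Math (12.00)
Lowest: Physics (6.03)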